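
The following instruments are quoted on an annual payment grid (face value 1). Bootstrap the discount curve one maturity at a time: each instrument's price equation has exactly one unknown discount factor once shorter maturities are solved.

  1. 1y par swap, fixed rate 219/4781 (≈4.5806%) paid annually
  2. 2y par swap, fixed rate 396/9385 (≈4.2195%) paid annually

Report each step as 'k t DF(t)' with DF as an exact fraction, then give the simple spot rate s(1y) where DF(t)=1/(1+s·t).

1 1 4781/5000
2 2 1151/1250
s(1y) = (1/(4781/5000) − 1)/(1) = 219/4781 ≈ 4.5806%

step 1 [1y] swap r/1=219/4781: DF=(1 − 219/4781·(0))/(1+219/4781) = 4781/5000 ≈ 0.956200
step 2 [2y] swap r/1=396/9385: DF=(1 − 396/9385·(0.956200))/(1+396/9385) = 1151/1250 ≈ 0.920800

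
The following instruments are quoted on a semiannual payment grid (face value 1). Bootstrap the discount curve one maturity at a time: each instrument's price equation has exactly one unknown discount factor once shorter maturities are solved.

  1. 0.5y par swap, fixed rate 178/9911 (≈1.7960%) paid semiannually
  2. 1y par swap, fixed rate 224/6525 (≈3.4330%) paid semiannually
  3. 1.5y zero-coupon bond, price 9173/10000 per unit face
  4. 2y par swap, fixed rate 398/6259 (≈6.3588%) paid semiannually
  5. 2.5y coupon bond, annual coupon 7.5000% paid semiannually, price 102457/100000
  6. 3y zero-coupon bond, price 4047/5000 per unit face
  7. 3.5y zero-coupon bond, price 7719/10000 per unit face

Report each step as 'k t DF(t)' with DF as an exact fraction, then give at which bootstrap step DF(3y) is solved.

step 1 [0.5y] swap r/2=89/9911: DF=(1 − 89/9911·(0))/(1+89/9911) = 9911/10000 ≈ 0.991100
step 2 [1y] swap r/2=112/6525: DF=(1 − 112/6525·(0.991100))/(1+112/6525) = 604/625 ≈ 0.966400
step 3 [1.5y] zero: DF = P = 9173/10000 ≈ 0.917300
step 4 [2y] swap r/2=199/6259: DF=(1 − 199/6259·(0.991100+0.966400+0.917300))/(1+199/6259) = 4403/5000 ≈ 0.880600
step 5 [2.5y] bond c/2=3/80: DF=(102457/100000 − 3/80·(0.991100+0.966400+0.917300+0.880600))/(1+3/80) = 4259/5000 ≈ 0.851800
step 6 [3y] zero: DF = P = 4047/5000 ≈ 0.809400
step 7 [3.5y] zero: DF = P = 7719/10000 ≈ 0.771900

1 1/2 9911/10000
2 1 604/625
3 3/2 9173/10000
4 2 4403/5000
5 5/2 4259/5000
6 3 4047/5000
7 7/2 7719/10000
DF(3y) is solved at step 6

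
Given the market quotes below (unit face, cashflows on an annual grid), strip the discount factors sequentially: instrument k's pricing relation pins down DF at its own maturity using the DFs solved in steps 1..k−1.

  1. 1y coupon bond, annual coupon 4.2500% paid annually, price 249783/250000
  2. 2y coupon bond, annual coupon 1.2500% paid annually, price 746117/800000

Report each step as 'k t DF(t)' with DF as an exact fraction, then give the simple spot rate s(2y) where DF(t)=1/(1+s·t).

1 1 599/625
2 2 9093/10000
s(2y) = (1/(9093/10000) − 1)/(2) = 907/18186 ≈ 4.9874%

step 1 [1y] bond c/1=17/400: DF=(249783/250000 − 17/400·(0))/(1+17/400) = 599/625 ≈ 0.958400
step 2 [2y] bond c/1=1/80: DF=(746117/800000 − 1/80·(0.958400))/(1+1/80) = 9093/10000 ≈ 0.909300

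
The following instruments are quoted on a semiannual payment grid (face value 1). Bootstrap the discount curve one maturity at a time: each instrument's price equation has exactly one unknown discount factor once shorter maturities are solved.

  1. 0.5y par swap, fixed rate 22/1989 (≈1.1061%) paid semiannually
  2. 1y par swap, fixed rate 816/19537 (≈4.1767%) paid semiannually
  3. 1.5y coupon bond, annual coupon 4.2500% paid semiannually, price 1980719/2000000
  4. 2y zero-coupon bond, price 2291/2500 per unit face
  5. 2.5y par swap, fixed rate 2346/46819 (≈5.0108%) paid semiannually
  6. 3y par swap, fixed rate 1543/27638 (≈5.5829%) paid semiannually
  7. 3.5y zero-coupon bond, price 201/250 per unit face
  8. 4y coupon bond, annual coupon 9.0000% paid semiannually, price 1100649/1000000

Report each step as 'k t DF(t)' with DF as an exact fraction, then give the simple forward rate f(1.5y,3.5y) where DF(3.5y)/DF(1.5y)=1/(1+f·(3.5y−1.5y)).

step 1 [0.5y] swap r/2=11/1989: DF=(1 − 11/1989·(0))/(1+11/1989) = 1989/2000 ≈ 0.994500
step 2 [1y] swap r/2=408/19537: DF=(1 − 408/19537·(0.994500))/(1+408/19537) = 1199/1250 ≈ 0.959200
step 3 [1.5y] bond c/2=17/800: DF=(1980719/2000000 − 17/800·(0.994500+0.959200))/(1+17/800) = 9291/10000 ≈ 0.929100
step 4 [2y] zero: DF = P = 2291/2500 ≈ 0.916400
step 5 [2.5y] swap r/2=1173/46819: DF=(1 − 1173/46819·(0.994500+0.959200+0.929100+0.916400))/(1+1173/46819) = 8827/10000 ≈ 0.882700
step 6 [3y] swap r/2=1543/55276: DF=(1 − 1543/55276·(0.994500+0.959200+0.929100+0.916400+0.882700))/(1+1543/55276) = 8457/10000 ≈ 0.845700
step 7 [3.5y] zero: DF = P = 201/250 ≈ 0.804000
step 8 [4y] bond c/2=9/200: DF=(1100649/1000000 − 9/200·(0.994500+0.959200+0.929100+0.916400+0.882700+0.845700+0.804000))/(1+9/200) = 3903/5000 ≈ 0.780600

1 1/2 1989/2000
2 1 1199/1250
3 3/2 9291/10000
4 2 2291/2500
5 5/2 8827/10000
6 3 8457/10000
7 7/2 201/250
8 4 3903/5000
f(1.5y,3.5y) = ((9291/10000)/(201/250) − 1)/(2) = 417/5360 ≈ 7.7799%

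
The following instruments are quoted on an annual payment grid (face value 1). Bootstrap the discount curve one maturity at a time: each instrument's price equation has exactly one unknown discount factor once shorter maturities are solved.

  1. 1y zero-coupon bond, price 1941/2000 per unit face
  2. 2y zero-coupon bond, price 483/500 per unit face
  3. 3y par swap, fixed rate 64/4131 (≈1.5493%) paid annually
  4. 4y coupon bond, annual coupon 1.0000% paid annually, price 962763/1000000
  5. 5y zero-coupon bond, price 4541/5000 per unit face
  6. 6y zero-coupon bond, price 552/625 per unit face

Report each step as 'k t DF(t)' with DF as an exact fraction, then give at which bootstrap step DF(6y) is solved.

1 1 1941/2000
2 2 483/500
3 3 597/625
4 4 4623/5000
5 5 4541/5000
6 6 552/625
DF(6y) is solved at step 6

step 1 [1y] zero: DF = P = 1941/2000 ≈ 0.970500
step 2 [2y] zero: DF = P = 483/500 ≈ 0.966000
step 3 [3y] swap r/1=64/4131: DF=(1 − 64/4131·(0.970500+0.966000))/(1+64/4131) = 597/625 ≈ 0.955200
step 4 [4y] bond c/1=1/100: DF=(962763/1000000 − 1/100·(0.970500+0.966000+0.955200))/(1+1/100) = 4623/5000 ≈ 0.924600
step 5 [5y] zero: DF = P = 4541/5000 ≈ 0.908200
step 6 [6y] zero: DF = P = 552/625 ≈ 0.883200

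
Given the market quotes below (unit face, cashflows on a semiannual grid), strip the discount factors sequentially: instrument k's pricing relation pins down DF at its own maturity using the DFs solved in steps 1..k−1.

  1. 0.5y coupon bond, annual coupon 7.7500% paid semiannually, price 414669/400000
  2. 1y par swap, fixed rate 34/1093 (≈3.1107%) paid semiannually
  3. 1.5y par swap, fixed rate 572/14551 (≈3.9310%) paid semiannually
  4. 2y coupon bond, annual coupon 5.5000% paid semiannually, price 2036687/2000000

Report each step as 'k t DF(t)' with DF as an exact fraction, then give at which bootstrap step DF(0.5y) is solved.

1 1/2 499/500
2 1 4847/5000
3 3/2 2357/2500
4 2 2283/2500
DF(0.5y) is solved at step 1

step 1 [0.5y] bond c/2=31/800: DF=(414669/400000 − 31/800·(0))/(1+31/800) = 499/500 ≈ 0.998000
step 2 [1y] swap r/2=17/1093: DF=(1 − 17/1093·(0.998000))/(1+17/1093) = 4847/5000 ≈ 0.969400
step 3 [1.5y] swap r/2=286/14551: DF=(1 − 286/14551·(0.998000+0.969400))/(1+286/14551) = 2357/2500 ≈ 0.942800
step 4 [2y] bond c/2=11/400: DF=(2036687/2000000 − 11/400·(0.998000+0.969400+0.942800))/(1+11/400) = 2283/2500 ≈ 0.913200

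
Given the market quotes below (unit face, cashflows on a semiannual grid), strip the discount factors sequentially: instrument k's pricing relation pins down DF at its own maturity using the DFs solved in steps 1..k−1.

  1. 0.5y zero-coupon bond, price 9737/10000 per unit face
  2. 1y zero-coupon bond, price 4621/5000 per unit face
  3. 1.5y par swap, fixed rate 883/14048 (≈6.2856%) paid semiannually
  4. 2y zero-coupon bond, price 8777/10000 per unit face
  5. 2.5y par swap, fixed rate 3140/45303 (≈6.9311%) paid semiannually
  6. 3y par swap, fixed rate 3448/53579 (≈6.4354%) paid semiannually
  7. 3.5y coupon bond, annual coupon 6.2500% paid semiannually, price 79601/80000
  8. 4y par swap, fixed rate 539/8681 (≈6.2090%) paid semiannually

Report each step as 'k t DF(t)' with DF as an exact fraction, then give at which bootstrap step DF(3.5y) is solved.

step 1 [0.5y] zero: DF = P = 9737/10000 ≈ 0.973700
step 2 [1y] zero: DF = P = 4621/5000 ≈ 0.924200
step 3 [1.5y] swap r/2=883/28096: DF=(1 − 883/28096·(0.973700+0.924200))/(1+883/28096) = 9117/10000 ≈ 0.911700
step 4 [2y] zero: DF = P = 8777/10000 ≈ 0.877700
step 5 [2.5y] swap r/2=1570/45303: DF=(1 − 1570/45303·(0.973700+0.924200+0.911700+0.877700))/(1+1570/45303) = 843/1000 ≈ 0.843000
step 6 [3y] swap r/2=1724/53579: DF=(1 − 1724/53579·(0.973700+0.924200+0.911700+0.877700+0.843000))/(1+1724/53579) = 2069/2500 ≈ 0.827600
step 7 [3.5y] bond c/2=1/32: DF=(79601/80000 − 1/32·(0.973700+0.924200+0.911700+0.877700+0.843000+0.827600))/(1+1/32) = 321/400 ≈ 0.802500
step 8 [4y] swap r/2=539/17362: DF=(1 − 539/17362·(0.973700+0.924200+0.911700+0.877700+0.843000+0.827600+0.802500))/(1+539/17362) = 1961/2500 ≈ 0.784400

1 1/2 9737/10000
2 1 4621/5000
3 3/2 9117/10000
4 2 8777/10000
5 5/2 843/1000
6 3 2069/2500
7 7/2 321/400
8 4 1961/2500
DF(3.5y) is solved at step 7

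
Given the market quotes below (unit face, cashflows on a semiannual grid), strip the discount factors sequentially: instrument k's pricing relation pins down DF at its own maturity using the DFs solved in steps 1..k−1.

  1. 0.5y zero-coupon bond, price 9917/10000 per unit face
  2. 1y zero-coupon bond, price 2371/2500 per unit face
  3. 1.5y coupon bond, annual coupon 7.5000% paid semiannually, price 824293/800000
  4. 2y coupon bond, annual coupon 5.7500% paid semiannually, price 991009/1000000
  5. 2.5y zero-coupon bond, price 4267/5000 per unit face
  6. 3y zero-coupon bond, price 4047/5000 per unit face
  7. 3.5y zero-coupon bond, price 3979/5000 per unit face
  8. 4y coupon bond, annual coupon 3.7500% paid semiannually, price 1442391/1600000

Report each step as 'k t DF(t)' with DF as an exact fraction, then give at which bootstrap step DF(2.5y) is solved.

step 1 [0.5y] zero: DF = P = 9917/10000 ≈ 0.991700
step 2 [1y] zero: DF = P = 2371/2500 ≈ 0.948400
step 3 [1.5y] bond c/2=3/80: DF=(824293/800000 − 3/80·(0.991700+0.948400))/(1+3/80) = 923/1000 ≈ 0.923000
step 4 [2y] bond c/2=23/800: DF=(991009/1000000 − 23/800·(0.991700+0.948400+0.923000))/(1+23/800) = 8833/10000 ≈ 0.883300
step 5 [2.5y] zero: DF = P = 4267/5000 ≈ 0.853400
step 6 [3y] zero: DF = P = 4047/5000 ≈ 0.809400
step 7 [3.5y] zero: DF = P = 3979/5000 ≈ 0.795800
step 8 [4y] bond c/2=3/160: DF=(1442391/1600000 − 3/160·(0.991700+0.948400+0.923000+0.883300+0.853400+0.809400+0.795800))/(1+3/160) = 7707/10000 ≈ 0.770700

1 1/2 9917/10000
2 1 2371/2500
3 3/2 923/1000
4 2 8833/10000
5 5/2 4267/5000
6 3 4047/5000
7 7/2 3979/5000
8 4 7707/10000
DF(2.5y) is solved at step 5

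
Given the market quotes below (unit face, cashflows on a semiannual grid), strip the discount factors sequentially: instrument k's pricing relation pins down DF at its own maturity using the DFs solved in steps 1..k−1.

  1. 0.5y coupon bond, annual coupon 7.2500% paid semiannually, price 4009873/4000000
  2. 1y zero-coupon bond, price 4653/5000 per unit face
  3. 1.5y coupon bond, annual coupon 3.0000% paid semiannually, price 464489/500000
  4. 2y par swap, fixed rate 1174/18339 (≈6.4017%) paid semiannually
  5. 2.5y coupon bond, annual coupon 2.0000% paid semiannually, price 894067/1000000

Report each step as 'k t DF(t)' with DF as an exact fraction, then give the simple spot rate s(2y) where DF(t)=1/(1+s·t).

1 1/2 4837/5000
2 1 4653/5000
3 3/2 1109/1250
4 2 4413/5000
5 5/2 8489/10000
s(2y) = (1/(4413/5000) − 1)/(2) = 587/8826 ≈ 6.6508%

step 1 [0.5y] bond c/2=29/800: DF=(4009873/4000000 − 29/800·(0))/(1+29/800) = 4837/5000 ≈ 0.967400
step 2 [1y] zero: DF = P = 4653/5000 ≈ 0.930600
step 3 [1.5y] bond c/2=3/200: DF=(464489/500000 − 3/200·(0.967400+0.930600))/(1+3/200) = 1109/1250 ≈ 0.887200
step 4 [2y] swap r/2=587/18339: DF=(1 − 587/18339·(0.967400+0.930600+0.887200))/(1+587/18339) = 4413/5000 ≈ 0.882600
step 5 [2.5y] bond c/2=1/100: DF=(894067/1000000 − 1/100·(0.967400+0.930600+0.887200+0.882600))/(1+1/100) = 8489/10000 ≈ 0.848900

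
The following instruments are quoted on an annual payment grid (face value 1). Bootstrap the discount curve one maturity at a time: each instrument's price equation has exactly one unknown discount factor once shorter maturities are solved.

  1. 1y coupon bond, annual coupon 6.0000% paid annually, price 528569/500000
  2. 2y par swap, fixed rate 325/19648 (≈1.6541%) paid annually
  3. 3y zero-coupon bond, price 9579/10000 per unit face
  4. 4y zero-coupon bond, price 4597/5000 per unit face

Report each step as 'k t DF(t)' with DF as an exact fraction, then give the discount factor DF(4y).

1 1 9973/10000
2 2 387/400
3 3 9579/10000
4 4 4597/5000
DF(4y) = 4597/5000 ≈ 0.919400

step 1 [1y] bond c/1=3/50: DF=(528569/500000 − 3/50·(0))/(1+3/50) = 9973/10000 ≈ 0.997300
step 2 [2y] swap r/1=325/19648: DF=(1 − 325/19648·(0.997300))/(1+325/19648) = 387/400 ≈ 0.967500
step 3 [3y] zero: DF = P = 9579/10000 ≈ 0.957900
step 4 [4y] zero: DF = P = 4597/5000 ≈ 0.919400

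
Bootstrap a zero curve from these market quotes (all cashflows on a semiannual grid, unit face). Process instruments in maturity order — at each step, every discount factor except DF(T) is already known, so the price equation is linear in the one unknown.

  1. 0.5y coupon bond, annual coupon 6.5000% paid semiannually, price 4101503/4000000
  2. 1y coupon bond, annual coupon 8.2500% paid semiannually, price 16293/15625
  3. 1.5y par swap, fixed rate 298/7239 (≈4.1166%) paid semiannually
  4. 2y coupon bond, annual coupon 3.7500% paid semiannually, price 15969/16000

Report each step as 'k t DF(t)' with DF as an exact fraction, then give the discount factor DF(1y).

step 1 [0.5y] bond c/2=13/400: DF=(4101503/4000000 − 13/400·(0))/(1+13/400) = 9931/10000 ≈ 0.993100
step 2 [1y] bond c/2=33/800: DF=(16293/15625 − 33/800·(0.993100))/(1+33/800) = 9621/10000 ≈ 0.962100
step 3 [1.5y] swap r/2=149/7239: DF=(1 − 149/7239·(0.993100+0.962100))/(1+149/7239) = 2351/2500 ≈ 0.940400
step 4 [2y] bond c/2=3/160: DF=(15969/16000 − 3/160·(0.993100+0.962100+0.940400))/(1+3/160) = 579/625 ≈ 0.926400

1 1/2 9931/10000
2 1 9621/10000
3 3/2 2351/2500
4 2 579/625
DF(1y) = 9621/10000 ≈ 0.962100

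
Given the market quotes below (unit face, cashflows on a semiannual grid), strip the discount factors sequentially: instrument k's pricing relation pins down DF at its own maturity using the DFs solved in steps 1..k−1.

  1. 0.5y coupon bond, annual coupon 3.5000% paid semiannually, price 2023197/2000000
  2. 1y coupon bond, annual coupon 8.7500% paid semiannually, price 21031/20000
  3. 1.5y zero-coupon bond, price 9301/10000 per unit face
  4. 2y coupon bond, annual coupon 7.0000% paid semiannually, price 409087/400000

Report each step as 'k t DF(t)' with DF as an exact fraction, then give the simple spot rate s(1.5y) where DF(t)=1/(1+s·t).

step 1 [0.5y] bond c/2=7/400: DF=(2023197/2000000 − 7/400·(0))/(1+7/400) = 4971/5000 ≈ 0.994200
step 2 [1y] bond c/2=7/160: DF=(21031/20000 − 7/160·(0.994200))/(1+7/160) = 4829/5000 ≈ 0.965800
step 3 [1.5y] zero: DF = P = 9301/10000 ≈ 0.930100
step 4 [2y] bond c/2=7/200: DF=(409087/400000 − 7/200·(0.994200+0.965800+0.930100))/(1+7/200) = 1113/1250 ≈ 0.890400

1 1/2 4971/5000
2 1 4829/5000
3 3/2 9301/10000
4 2 1113/1250
s(1.5y) = (1/(9301/10000) − 1)/(3/2) = 466/9301 ≈ 5.0102%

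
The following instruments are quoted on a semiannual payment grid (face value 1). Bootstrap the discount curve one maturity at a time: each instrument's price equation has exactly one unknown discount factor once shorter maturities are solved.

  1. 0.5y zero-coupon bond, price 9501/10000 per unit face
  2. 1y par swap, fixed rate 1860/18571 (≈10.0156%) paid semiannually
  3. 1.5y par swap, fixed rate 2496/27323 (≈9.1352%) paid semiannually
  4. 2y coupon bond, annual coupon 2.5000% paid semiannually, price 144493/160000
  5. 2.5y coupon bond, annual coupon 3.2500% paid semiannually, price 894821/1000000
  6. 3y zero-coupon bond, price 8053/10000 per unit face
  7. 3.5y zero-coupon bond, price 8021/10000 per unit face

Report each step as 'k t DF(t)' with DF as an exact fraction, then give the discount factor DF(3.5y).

step 1 [0.5y] zero: DF = P = 9501/10000 ≈ 0.950100
step 2 [1y] swap r/2=930/18571: DF=(1 − 930/18571·(0.950100))/(1+930/18571) = 907/1000 ≈ 0.907000
step 3 [1.5y] swap r/2=1248/27323: DF=(1 − 1248/27323·(0.950100+0.907000))/(1+1248/27323) = 547/625 ≈ 0.875200
step 4 [2y] bond c/2=1/80: DF=(144493/160000 − 1/80·(0.950100+0.907000+0.875200))/(1+1/80) = 4291/5000 ≈ 0.858200
step 5 [2.5y] bond c/2=13/800: DF=(894821/1000000 − 13/800·(0.950100+0.907000+0.875200+0.858200))/(1+13/800) = 8231/10000 ≈ 0.823100
step 6 [3y] zero: DF = P = 8053/10000 ≈ 0.805300
step 7 [3.5y] zero: DF = P = 8021/10000 ≈ 0.802100

1 1/2 9501/10000
2 1 907/1000
3 3/2 547/625
4 2 4291/5000
5 5/2 8231/10000
6 3 8053/10000
7 7/2 8021/10000
DF(3.5y) = 8021/10000 ≈ 0.802100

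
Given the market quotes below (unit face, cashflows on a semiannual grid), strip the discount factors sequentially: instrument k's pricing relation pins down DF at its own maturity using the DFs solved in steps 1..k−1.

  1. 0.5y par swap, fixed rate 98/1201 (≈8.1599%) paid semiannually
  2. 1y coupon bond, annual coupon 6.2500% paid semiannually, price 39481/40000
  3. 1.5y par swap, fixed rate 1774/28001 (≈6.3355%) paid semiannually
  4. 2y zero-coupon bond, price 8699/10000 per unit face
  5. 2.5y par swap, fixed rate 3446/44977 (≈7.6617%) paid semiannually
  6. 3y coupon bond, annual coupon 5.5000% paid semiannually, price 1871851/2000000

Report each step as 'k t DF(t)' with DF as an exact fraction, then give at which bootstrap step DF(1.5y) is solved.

1 1/2 1201/1250
2 1 116/125
3 3/2 9113/10000
4 2 8699/10000
5 5/2 8277/10000
6 3 1581/2000
DF(1.5y) is solved at step 3

step 1 [0.5y] swap r/2=49/1201: DF=(1 − 49/1201·(0))/(1+49/1201) = 1201/1250 ≈ 0.960800
step 2 [1y] bond c/2=1/32: DF=(39481/40000 − 1/32·(0.960800))/(1+1/32) = 116/125 ≈ 0.928000
step 3 [1.5y] swap r/2=887/28001: DF=(1 − 887/28001·(0.960800+0.928000))/(1+887/28001) = 9113/10000 ≈ 0.911300
step 4 [2y] zero: DF = P = 8699/10000 ≈ 0.869900
step 5 [2.5y] swap r/2=1723/44977: DF=(1 − 1723/44977·(0.960800+0.928000+0.911300+0.869900))/(1+1723/44977) = 8277/10000 ≈ 0.827700
step 6 [3y] bond c/2=11/400: DF=(1871851/2000000 − 11/400·(0.960800+0.928000+0.911300+0.869900+0.827700))/(1+11/400) = 1581/2000 ≈ 0.790500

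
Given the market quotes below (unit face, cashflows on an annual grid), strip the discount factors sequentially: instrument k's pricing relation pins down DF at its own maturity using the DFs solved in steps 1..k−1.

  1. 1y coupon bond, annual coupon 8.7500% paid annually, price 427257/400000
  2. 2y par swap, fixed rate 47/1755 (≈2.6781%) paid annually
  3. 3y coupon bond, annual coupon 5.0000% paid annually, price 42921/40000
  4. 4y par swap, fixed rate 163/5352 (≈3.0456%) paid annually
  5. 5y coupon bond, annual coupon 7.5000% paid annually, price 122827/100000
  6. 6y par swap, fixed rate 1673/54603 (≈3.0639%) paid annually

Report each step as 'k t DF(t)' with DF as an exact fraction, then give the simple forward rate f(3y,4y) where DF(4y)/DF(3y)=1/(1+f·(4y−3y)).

step 1 [1y] bond c/1=7/80: DF=(427257/400000 − 7/80·(0))/(1+7/80) = 4911/5000 ≈ 0.982200
step 2 [2y] swap r/1=47/1755: DF=(1 − 47/1755·(0.982200))/(1+47/1755) = 9483/10000 ≈ 0.948300
step 3 [3y] bond c/1=1/20: DF=(42921/40000 − 1/20·(0.982200+0.948300))/(1+1/20) = 93/100 ≈ 0.930000
step 4 [4y] swap r/1=163/5352: DF=(1 − 163/5352·(0.982200+0.948300+0.930000))/(1+163/5352) = 8859/10000 ≈ 0.885900
step 5 [5y] bond c/1=3/40: DF=(122827/100000 − 3/40·(0.982200+0.948300+0.930000+0.885900))/(1+3/40) = 2203/2500 ≈ 0.881200
step 6 [6y] swap r/1=1673/54603: DF=(1 − 1673/54603·(0.982200+0.948300+0.930000+0.885900+0.881200))/(1+1673/54603) = 8327/10000 ≈ 0.832700

1 1 4911/5000
2 2 9483/10000
3 3 93/100
4 4 8859/10000
5 5 2203/2500
6 6 8327/10000
f(3y,4y) = ((93/100)/(8859/10000) − 1)/(1) = 147/2953 ≈ 4.9780%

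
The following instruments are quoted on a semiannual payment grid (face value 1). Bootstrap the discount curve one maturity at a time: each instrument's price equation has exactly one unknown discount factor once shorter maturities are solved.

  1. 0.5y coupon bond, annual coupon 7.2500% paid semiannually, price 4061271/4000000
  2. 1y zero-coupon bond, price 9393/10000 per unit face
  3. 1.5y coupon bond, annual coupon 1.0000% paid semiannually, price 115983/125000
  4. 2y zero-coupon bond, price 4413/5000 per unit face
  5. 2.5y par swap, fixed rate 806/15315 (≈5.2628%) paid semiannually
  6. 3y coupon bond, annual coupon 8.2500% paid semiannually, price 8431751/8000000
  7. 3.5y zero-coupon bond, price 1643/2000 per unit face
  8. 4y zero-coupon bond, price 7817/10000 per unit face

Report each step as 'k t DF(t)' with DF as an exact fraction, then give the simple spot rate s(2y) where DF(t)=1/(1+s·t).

1 1/2 4899/5000
2 1 9393/10000
3 3/2 9137/10000
4 2 4413/5000
5 5/2 8791/10000
6 3 4151/5000
7 7/2 1643/2000
8 4 7817/10000
s(2y) = (1/(4413/5000) − 1)/(2) = 587/8826 ≈ 6.6508%

step 1 [0.5y] bond c/2=29/800: DF=(4061271/4000000 − 29/800·(0))/(1+29/800) = 4899/5000 ≈ 0.979800
step 2 [1y] zero: DF = P = 9393/10000 ≈ 0.939300
step 3 [1.5y] bond c/2=1/200: DF=(115983/125000 − 1/200·(0.979800+0.939300))/(1+1/200) = 9137/10000 ≈ 0.913700
step 4 [2y] zero: DF = P = 4413/5000 ≈ 0.882600
step 5 [2.5y] swap r/2=403/15315: DF=(1 − 403/15315·(0.979800+0.939300+0.913700+0.882600))/(1+403/15315) = 8791/10000 ≈ 0.879100
step 6 [3y] bond c/2=33/800: DF=(8431751/8000000 − 33/800·(0.979800+0.939300+0.913700+0.882600+0.879100))/(1+33/800) = 4151/5000 ≈ 0.830200
step 7 [3.5y] zero: DF = P = 1643/2000 ≈ 0.821500
step 8 [4y] zero: DF = P = 7817/10000 ≈ 0.781700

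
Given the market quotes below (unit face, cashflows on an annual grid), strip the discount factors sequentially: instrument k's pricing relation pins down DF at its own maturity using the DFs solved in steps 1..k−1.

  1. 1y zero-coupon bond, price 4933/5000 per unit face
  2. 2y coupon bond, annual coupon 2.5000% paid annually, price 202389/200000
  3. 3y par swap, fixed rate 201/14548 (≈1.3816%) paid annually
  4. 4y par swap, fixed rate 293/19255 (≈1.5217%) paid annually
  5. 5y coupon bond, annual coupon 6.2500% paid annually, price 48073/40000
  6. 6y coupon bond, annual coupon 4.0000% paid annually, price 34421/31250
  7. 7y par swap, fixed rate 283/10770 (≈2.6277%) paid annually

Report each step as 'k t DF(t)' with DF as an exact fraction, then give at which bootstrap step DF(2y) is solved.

step 1 [1y] zero: DF = P = 4933/5000 ≈ 0.986600
step 2 [2y] bond c/1=1/40: DF=(202389/200000 − 1/40·(0.986600))/(1+1/40) = 602/625 ≈ 0.963200
step 3 [3y] swap r/1=201/14548: DF=(1 − 201/14548·(0.986600+0.963200))/(1+201/14548) = 4799/5000 ≈ 0.959800
step 4 [4y] swap r/1=293/19255: DF=(1 − 293/19255·(0.986600+0.963200+0.959800))/(1+293/19255) = 4707/5000 ≈ 0.941400
step 5 [5y] bond c/1=1/16: DF=(48073/40000 − 1/16·(0.986600+0.963200+0.959800+0.941400))/(1+1/16) = 4523/5000 ≈ 0.904600
step 6 [6y] bond c/1=1/25: DF=(34421/31250 − 1/25·(0.986600+0.963200+0.959800+0.941400+0.904600))/(1+1/25) = 4381/5000 ≈ 0.876200
step 7 [7y] swap r/1=283/10770: DF=(1 − 283/10770·(0.986600+0.963200+0.959800+0.941400+0.904600+0.876200))/(1+283/10770) = 4151/5000 ≈ 0.830200

1 1 4933/5000
2 2 602/625
3 3 4799/5000
4 4 4707/5000
5 5 4523/5000
6 6 4381/5000
7 7 4151/5000
DF(2y) is solved at step 2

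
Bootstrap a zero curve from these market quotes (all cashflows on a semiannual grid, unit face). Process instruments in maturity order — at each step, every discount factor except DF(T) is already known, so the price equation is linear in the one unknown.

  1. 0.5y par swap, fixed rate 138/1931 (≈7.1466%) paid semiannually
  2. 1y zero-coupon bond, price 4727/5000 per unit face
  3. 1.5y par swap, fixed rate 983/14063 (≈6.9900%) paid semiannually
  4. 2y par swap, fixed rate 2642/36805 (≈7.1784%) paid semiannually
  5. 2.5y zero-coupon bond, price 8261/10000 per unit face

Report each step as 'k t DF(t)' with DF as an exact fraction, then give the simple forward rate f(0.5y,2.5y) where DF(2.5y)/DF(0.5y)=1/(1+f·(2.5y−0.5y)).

step 1 [0.5y] swap r/2=69/1931: DF=(1 − 69/1931·(0))/(1+69/1931) = 1931/2000 ≈ 0.965500
step 2 [1y] zero: DF = P = 4727/5000 ≈ 0.945400
step 3 [1.5y] swap r/2=983/28126: DF=(1 − 983/28126·(0.965500+0.945400))/(1+983/28126) = 9017/10000 ≈ 0.901700
step 4 [2y] swap r/2=1321/36805: DF=(1 − 1321/36805·(0.965500+0.945400+0.901700))/(1+1321/36805) = 8679/10000 ≈ 0.867900
step 5 [2.5y] zero: DF = P = 8261/10000 ≈ 0.826100

1 1/2 1931/2000
2 1 4727/5000
3 3/2 9017/10000
4 2 8679/10000
5 5/2 8261/10000
f(0.5y,2.5y) = ((1931/2000)/(8261/10000) − 1)/(2) = 697/8261 ≈ 8.4372%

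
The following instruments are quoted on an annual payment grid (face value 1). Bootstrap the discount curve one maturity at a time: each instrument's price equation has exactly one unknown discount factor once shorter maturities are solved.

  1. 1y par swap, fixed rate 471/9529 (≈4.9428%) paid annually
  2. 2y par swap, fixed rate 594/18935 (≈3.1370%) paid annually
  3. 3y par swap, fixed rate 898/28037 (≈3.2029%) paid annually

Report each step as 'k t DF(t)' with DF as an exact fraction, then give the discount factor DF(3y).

step 1 [1y] swap r/1=471/9529: DF=(1 − 471/9529·(0))/(1+471/9529) = 9529/10000 ≈ 0.952900
step 2 [2y] swap r/1=594/18935: DF=(1 − 594/18935·(0.952900))/(1+594/18935) = 4703/5000 ≈ 0.940600
step 3 [3y] swap r/1=898/28037: DF=(1 − 898/28037·(0.952900+0.940600))/(1+898/28037) = 4551/5000 ≈ 0.910200

1 1 9529/10000
2 2 4703/5000
3 3 4551/5000
DF(3y) = 4551/5000 ≈ 0.910200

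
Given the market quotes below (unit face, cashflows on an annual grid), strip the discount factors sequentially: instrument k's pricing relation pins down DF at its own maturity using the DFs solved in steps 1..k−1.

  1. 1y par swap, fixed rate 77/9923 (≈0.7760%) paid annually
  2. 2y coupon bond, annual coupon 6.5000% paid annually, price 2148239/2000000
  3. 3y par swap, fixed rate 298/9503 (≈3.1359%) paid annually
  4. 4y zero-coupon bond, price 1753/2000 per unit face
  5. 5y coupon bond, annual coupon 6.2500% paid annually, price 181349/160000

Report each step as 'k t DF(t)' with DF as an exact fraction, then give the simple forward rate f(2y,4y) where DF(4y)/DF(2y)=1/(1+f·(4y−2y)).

1 1 9923/10000
2 2 237/250
3 3 4553/5000
4 4 1753/2000
5 5 339/400
f(2y,4y) = ((237/250)/(1753/2000) − 1)/(2) = 143/3506 ≈ 4.0787%

step 1 [1y] swap r/1=77/9923: DF=(1 − 77/9923·(0))/(1+77/9923) = 9923/10000 ≈ 0.992300
step 2 [2y] bond c/1=13/200: DF=(2148239/2000000 − 13/200·(0.992300))/(1+13/200) = 237/250 ≈ 0.948000
step 3 [3y] swap r/1=298/9503: DF=(1 − 298/9503·(0.992300+0.948000))/(1+298/9503) = 4553/5000 ≈ 0.910600
step 4 [4y] zero: DF = P = 1753/2000 ≈ 0.876500
step 5 [5y] bond c/1=1/16: DF=(181349/160000 − 1/16·(0.992300+0.948000+0.910600+0.876500))/(1+1/16) = 339/400 ≈ 0.847500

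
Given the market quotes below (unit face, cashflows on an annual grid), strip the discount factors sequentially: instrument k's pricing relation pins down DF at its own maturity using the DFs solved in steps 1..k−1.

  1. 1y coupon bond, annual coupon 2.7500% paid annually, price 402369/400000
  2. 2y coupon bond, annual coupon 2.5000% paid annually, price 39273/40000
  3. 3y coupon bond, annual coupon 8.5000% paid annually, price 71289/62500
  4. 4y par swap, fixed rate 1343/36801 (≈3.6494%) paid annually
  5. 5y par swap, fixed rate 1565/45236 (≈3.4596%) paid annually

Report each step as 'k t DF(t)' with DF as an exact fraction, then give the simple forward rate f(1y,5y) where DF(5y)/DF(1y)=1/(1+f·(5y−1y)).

step 1 [1y] bond c/1=11/400: DF=(402369/400000 − 11/400·(0))/(1+11/400) = 979/1000 ≈ 0.979000
step 2 [2y] bond c/1=1/40: DF=(39273/40000 − 1/40·(0.979000))/(1+1/40) = 467/500 ≈ 0.934000
step 3 [3y] bond c/1=17/200: DF=(71289/62500 − 17/200·(0.979000+0.934000))/(1+17/200) = 4507/5000 ≈ 0.901400
step 4 [4y] swap r/1=1343/36801: DF=(1 − 1343/36801·(0.979000+0.934000+0.901400))/(1+1343/36801) = 8657/10000 ≈ 0.865700
step 5 [5y] swap r/1=1565/45236: DF=(1 − 1565/45236·(0.979000+0.934000+0.901400+0.865700))/(1+1565/45236) = 1687/2000 ≈ 0.843500

1 1 979/1000
2 2 467/500
3 3 4507/5000
4 4 8657/10000
5 5 1687/2000
f(1y,5y) = ((979/1000)/(1687/2000) − 1)/(4) = 271/6748 ≈ 4.0160%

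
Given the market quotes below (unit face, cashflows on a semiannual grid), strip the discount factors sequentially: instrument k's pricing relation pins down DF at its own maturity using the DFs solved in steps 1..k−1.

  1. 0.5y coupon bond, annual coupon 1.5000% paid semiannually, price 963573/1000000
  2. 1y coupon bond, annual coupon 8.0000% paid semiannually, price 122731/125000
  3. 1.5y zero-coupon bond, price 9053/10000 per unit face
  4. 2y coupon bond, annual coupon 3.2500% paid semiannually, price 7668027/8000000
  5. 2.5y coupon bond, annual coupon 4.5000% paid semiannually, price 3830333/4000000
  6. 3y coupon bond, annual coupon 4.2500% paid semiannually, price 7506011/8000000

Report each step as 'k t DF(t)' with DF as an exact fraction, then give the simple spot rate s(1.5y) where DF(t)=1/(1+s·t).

1 1/2 2391/2500
2 1 9073/10000
3 3/2 9053/10000
4 2 8989/10000
5 5/2 4279/5000
6 3 4123/5000
s(1.5y) = (1/(9053/10000) − 1)/(3/2) = 1894/27159 ≈ 6.9737%

step 1 [0.5y] bond c/2=3/400: DF=(963573/1000000 − 3/400·(0))/(1+3/400) = 2391/2500 ≈ 0.956400
step 2 [1y] bond c/2=1/25: DF=(122731/125000 − 1/25·(0.956400))/(1+1/25) = 9073/10000 ≈ 0.907300
step 3 [1.5y] zero: DF = P = 9053/10000 ≈ 0.905300
step 4 [2y] bond c/2=13/800: DF=(7668027/8000000 − 13/800·(0.956400+0.907300+0.905300))/(1+13/800) = 8989/10000 ≈ 0.898900
step 5 [2.5y] bond c/2=9/400: DF=(3830333/4000000 − 9/400·(0.956400+0.907300+0.905300+0.898900))/(1+9/400) = 4279/5000 ≈ 0.855800
step 6 [3y] bond c/2=17/800: DF=(7506011/8000000 − 17/800·(0.956400+0.907300+0.905300+0.898900+0.855800))/(1+17/800) = 4123/5000 ≈ 0.824600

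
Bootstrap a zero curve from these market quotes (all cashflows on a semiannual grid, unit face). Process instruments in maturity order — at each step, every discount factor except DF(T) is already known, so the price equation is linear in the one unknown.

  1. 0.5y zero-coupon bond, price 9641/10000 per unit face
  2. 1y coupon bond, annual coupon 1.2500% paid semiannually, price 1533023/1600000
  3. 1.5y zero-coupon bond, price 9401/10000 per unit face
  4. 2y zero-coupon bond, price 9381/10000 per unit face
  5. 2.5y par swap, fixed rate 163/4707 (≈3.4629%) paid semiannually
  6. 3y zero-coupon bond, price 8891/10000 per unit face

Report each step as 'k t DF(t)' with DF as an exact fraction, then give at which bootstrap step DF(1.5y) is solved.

step 1 [0.5y] zero: DF = P = 9641/10000 ≈ 0.964100
step 2 [1y] bond c/2=1/160: DF=(1533023/1600000 − 1/160·(0.964100))/(1+1/160) = 4731/5000 ≈ 0.946200
step 3 [1.5y] zero: DF = P = 9401/10000 ≈ 0.940100
step 4 [2y] zero: DF = P = 9381/10000 ≈ 0.938100
step 5 [2.5y] swap r/2=163/9414: DF=(1 − 163/9414·(0.964100+0.946200+0.940100+0.938100))/(1+163/9414) = 1837/2000 ≈ 0.918500
step 6 [3y] zero: DF = P = 8891/10000 ≈ 0.889100

1 1/2 9641/10000
2 1 4731/5000
3 3/2 9401/10000
4 2 9381/10000
5 5/2 1837/2000
6 3 8891/10000
DF(1.5y) is solved at step 3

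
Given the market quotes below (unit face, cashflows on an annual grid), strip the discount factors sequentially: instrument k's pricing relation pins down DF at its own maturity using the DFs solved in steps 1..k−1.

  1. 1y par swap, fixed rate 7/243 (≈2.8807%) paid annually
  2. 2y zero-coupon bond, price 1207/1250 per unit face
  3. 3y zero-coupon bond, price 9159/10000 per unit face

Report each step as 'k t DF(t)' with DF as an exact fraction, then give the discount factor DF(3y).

step 1 [1y] swap r/1=7/243: DF=(1 − 7/243·(0))/(1+7/243) = 243/250 ≈ 0.972000
step 2 [2y] zero: DF = P = 1207/1250 ≈ 0.965600
step 3 [3y] zero: DF = P = 9159/10000 ≈ 0.915900

1 1 243/250
2 2 1207/1250
3 3 9159/10000
DF(3y) = 9159/10000 ≈ 0.915900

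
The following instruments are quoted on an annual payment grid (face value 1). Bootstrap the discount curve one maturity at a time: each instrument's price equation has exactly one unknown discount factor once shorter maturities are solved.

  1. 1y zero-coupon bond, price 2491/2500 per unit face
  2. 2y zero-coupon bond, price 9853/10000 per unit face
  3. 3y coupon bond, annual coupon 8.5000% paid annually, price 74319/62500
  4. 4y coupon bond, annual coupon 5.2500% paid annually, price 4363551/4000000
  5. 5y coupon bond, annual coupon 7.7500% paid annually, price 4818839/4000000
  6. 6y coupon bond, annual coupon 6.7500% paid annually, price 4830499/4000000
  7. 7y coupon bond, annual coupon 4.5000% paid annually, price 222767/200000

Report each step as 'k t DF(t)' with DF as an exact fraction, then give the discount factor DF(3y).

1 1 2491/2500
2 2 9853/10000
3 3 9407/10000
4 4 8907/10000
5 5 4219/5000
6 6 523/625
7 7 8293/10000
DF(3y) = 9407/10000 ≈ 0.940700

step 1 [1y] zero: DF = P = 2491/2500 ≈ 0.996400
step 2 [2y] zero: DF = P = 9853/10000 ≈ 0.985300
step 3 [3y] bond c/1=17/200: DF=(74319/62500 − 17/200·(0.996400+0.985300))/(1+17/200) = 9407/10000 ≈ 0.940700
step 4 [4y] bond c/1=21/400: DF=(4363551/4000000 − 21/400·(0.996400+0.985300+0.940700))/(1+21/400) = 8907/10000 ≈ 0.890700
step 5 [5y] bond c/1=31/400: DF=(4818839/4000000 − 31/400·(0.996400+0.985300+0.940700+0.890700))/(1+31/400) = 4219/5000 ≈ 0.843800
step 6 [6y] bond c/1=27/400: DF=(4830499/4000000 − 27/400·(0.996400+0.985300+0.940700+0.890700+0.843800))/(1+27/400) = 523/625 ≈ 0.836800
step 7 [7y] bond c/1=9/200: DF=(222767/200000 − 9/200·(0.996400+0.985300+0.940700+0.890700+0.843800+0.836800))/(1+9/200) = 8293/10000 ≈ 0.829300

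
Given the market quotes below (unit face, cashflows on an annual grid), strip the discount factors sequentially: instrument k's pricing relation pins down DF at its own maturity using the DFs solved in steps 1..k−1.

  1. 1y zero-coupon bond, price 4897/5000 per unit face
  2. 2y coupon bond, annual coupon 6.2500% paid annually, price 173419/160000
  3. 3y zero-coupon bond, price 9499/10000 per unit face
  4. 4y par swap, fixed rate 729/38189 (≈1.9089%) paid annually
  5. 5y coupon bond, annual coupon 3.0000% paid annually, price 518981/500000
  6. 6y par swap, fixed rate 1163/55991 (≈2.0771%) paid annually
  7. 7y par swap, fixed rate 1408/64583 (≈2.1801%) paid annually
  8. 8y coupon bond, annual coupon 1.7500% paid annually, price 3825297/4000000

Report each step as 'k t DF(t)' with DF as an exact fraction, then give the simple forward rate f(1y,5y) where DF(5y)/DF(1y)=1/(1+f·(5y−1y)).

1 1 4897/5000
2 2 77/80
3 3 9499/10000
4 4 9271/10000
5 5 1793/2000
6 6 8837/10000
7 7 537/625
8 8 518/625
f(1y,5y) = ((4897/5000)/(1793/2000) − 1)/(4) = 829/35860 ≈ 2.3118%

step 1 [1y] zero: DF = P = 4897/5000 ≈ 0.979400
step 2 [2y] bond c/1=1/16: DF=(173419/160000 − 1/16·(0.979400))/(1+1/16) = 77/80 ≈ 0.962500
step 3 [3y] zero: DF = P = 9499/10000 ≈ 0.949900
step 4 [4y] swap r/1=729/38189: DF=(1 − 729/38189·(0.979400+0.962500+0.949900))/(1+729/38189) = 9271/10000 ≈ 0.927100
step 5 [5y] bond c/1=3/100: DF=(518981/500000 − 3/100·(0.979400+0.962500+0.949900+0.927100))/(1+3/100) = 1793/2000 ≈ 0.896500
step 6 [6y] swap r/1=1163/55991: DF=(1 − 1163/55991·(0.979400+0.962500+0.949900+0.927100+0.896500))/(1+1163/55991) = 8837/10000 ≈ 0.883700
step 7 [7y] swap r/1=1408/64583: DF=(1 − 1408/64583·(0.979400+0.962500+0.949900+0.927100+0.896500+0.883700))/(1+1408/64583) = 537/625 ≈ 0.859200
step 8 [8y] bond c/1=7/400: DF=(3825297/4000000 − 7/400·(0.979400+0.962500+0.949900+0.927100+0.896500+0.883700+0.859200))/(1+7/400) = 518/625 ≈ 0.828800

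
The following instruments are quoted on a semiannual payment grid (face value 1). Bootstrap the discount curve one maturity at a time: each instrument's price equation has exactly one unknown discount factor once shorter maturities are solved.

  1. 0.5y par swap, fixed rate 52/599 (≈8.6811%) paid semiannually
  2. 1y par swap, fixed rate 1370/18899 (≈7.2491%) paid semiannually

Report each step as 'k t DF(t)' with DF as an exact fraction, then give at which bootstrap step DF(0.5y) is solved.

step 1 [0.5y] swap r/2=26/599: DF=(1 − 26/599·(0))/(1+26/599) = 599/625 ≈ 0.958400
step 2 [1y] swap r/2=685/18899: DF=(1 − 685/18899·(0.958400))/(1+685/18899) = 1863/2000 ≈ 0.931500

1 1/2 599/625
2 1 1863/2000
DF(0.5y) is solved at step 1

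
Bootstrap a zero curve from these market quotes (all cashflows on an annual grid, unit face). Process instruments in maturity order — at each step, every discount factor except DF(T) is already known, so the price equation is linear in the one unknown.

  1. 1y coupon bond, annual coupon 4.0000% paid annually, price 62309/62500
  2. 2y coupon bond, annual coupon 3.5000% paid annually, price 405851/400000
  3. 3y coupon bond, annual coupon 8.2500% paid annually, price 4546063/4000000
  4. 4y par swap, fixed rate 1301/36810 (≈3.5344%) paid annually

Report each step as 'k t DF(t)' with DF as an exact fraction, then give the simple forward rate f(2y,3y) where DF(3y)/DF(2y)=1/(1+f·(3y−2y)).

step 1 [1y] bond c/1=1/25: DF=(62309/62500 − 1/25·(0))/(1+1/25) = 4793/5000 ≈ 0.958600
step 2 [2y] bond c/1=7/200: DF=(405851/400000 − 7/200·(0.958600))/(1+7/200) = 9479/10000 ≈ 0.947900
step 3 [3y] bond c/1=33/400: DF=(4546063/4000000 − 33/400·(0.958600+0.947900))/(1+33/400) = 4523/5000 ≈ 0.904600
step 4 [4y] swap r/1=1301/36810: DF=(1 − 1301/36810·(0.958600+0.947900+0.904600))/(1+1301/36810) = 8699/10000 ≈ 0.869900

1 1 4793/5000
2 2 9479/10000
3 3 4523/5000
4 4 8699/10000
f(2y,3y) = ((9479/10000)/(4523/5000) − 1)/(1) = 433/9046 ≈ 4.7866%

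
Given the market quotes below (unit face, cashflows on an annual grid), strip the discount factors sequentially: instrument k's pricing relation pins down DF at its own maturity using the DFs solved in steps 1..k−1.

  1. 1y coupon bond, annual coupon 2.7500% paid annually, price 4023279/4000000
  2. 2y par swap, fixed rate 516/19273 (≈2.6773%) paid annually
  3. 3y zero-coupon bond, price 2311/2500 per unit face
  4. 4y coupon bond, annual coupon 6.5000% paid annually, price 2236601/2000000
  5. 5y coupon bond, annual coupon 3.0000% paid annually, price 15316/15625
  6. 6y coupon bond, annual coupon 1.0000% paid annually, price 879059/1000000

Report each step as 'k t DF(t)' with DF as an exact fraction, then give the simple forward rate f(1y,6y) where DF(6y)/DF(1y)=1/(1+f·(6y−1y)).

step 1 [1y] bond c/1=11/400: DF=(4023279/4000000 − 11/400·(0))/(1+11/400) = 9789/10000 ≈ 0.978900
step 2 [2y] swap r/1=516/19273: DF=(1 − 516/19273·(0.978900))/(1+516/19273) = 2371/2500 ≈ 0.948400
step 3 [3y] zero: DF = P = 2311/2500 ≈ 0.924400
step 4 [4y] bond c/1=13/200: DF=(2236601/2000000 − 13/200·(0.978900+0.948400+0.924400))/(1+13/200) = 219/250 ≈ 0.876000
step 5 [5y] bond c/1=3/100: DF=(15316/15625 − 3/100·(0.978900+0.948400+0.924400+0.876000))/(1+3/100) = 8431/10000 ≈ 0.843100
step 6 [6y] bond c/1=1/100: DF=(879059/1000000 − 1/100·(0.978900+0.948400+0.924400+0.876000+0.843100))/(1+1/100) = 8251/10000 ≈ 0.825100

1 1 9789/10000
2 2 2371/2500
3 3 2311/2500
4 4 219/250
5 5 8431/10000
6 6 8251/10000
f(1y,6y) = ((9789/10000)/(8251/10000) − 1)/(5) = 1538/41255 ≈ 3.7280%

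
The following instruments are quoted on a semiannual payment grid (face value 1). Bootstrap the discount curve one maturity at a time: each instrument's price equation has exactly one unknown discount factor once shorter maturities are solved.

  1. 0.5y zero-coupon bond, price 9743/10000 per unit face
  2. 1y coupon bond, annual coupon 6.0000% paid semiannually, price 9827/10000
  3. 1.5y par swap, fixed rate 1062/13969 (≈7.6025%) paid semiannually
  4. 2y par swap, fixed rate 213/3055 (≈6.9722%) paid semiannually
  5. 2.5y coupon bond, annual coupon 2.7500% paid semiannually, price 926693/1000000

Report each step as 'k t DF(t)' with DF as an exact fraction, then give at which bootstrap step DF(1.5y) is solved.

1 1/2 9743/10000
2 1 9257/10000
3 3/2 4469/5000
4 2 4361/5000
5 5/2 2161/2500
DF(1.5y) is solved at step 3

step 1 [0.5y] zero: DF = P = 9743/10000 ≈ 0.974300
step 2 [1y] bond c/2=3/100: DF=(9827/10000 − 3/100·(0.974300))/(1+3/100) = 9257/10000 ≈ 0.925700
step 3 [1.5y] swap r/2=531/13969: DF=(1 − 531/13969·(0.974300+0.925700))/(1+531/13969) = 4469/5000 ≈ 0.893800
step 4 [2y] swap r/2=213/6110: DF=(1 − 213/6110·(0.974300+0.925700+0.893800))/(1+213/6110) = 4361/5000 ≈ 0.872200
step 5 [2.5y] bond c/2=11/800: DF=(926693/1000000 − 11/800·(0.974300+0.925700+0.893800+0.872200))/(1+11/800) = 2161/2500 ≈ 0.864400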